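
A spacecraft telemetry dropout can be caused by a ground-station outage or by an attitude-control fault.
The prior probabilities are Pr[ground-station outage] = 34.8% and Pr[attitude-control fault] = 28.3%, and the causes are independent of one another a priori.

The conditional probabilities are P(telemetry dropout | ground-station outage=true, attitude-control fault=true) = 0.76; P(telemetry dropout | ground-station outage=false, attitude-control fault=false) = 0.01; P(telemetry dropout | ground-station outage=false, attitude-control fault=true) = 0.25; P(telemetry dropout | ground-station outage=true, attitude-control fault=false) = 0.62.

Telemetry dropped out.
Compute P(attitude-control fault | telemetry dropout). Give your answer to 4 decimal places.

P(attitude-control fault | telemetry dropout) ≈ 0.4315

By total probability over the 4 (ground-station outage, attitude-control fault) configurations:
  P(telemetry dropout) = 0.01·0.652·0.717 + 0.25·0.652·0.283 + 0.62·0.348·0.717 + 0.76·0.348·0.283
        = 0.004675 + 0.046129 + 0.154700 + 0.074848 = 0.280352
Keeping only the attitude-control fault-present terms gives 0.120977, so
  P(attitude-control fault | telemetry dropout) = 0.120977 / 0.280352 ≈ 0.4315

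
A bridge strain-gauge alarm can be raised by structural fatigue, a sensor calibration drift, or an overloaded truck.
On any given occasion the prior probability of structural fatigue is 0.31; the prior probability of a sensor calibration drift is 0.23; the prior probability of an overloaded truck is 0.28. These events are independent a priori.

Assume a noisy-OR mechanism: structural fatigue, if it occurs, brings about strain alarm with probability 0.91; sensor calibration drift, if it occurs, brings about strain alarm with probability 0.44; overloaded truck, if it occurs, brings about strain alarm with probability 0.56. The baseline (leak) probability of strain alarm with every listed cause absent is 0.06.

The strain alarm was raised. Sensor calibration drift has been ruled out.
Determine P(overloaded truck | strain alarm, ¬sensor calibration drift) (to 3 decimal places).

P(overloaded truck | strain alarm, ¬sensor calibration drift) ≈ 0.457

Under noisy-OR, P(strain alarm | causes) = 1 − (1−0.06)·∏(1−qᵢ) over the active causes.
P(strain alarm | ¬sensor calibration drift) = 0.06*0.69*0.72 + 0.5864*0.69*0.28 + 0.9154*0.31*0.72 + 0.962776*0.31*0.28 = 0.029808 + 0.113292 + 0.204317 + 0.083569 = 0.430986
Restricting to configurations with overloaded truck present: 0.113292 + 0.083569 = 0.196861.
Hence the posterior is 0.196861/0.430986 ≈ 0.457.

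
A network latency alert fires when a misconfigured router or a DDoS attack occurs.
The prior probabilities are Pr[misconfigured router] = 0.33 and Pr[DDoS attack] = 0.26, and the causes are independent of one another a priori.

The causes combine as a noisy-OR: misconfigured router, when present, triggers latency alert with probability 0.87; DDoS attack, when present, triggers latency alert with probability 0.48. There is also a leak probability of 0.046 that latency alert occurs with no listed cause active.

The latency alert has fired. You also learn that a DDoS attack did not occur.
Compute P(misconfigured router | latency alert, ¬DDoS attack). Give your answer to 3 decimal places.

P(misconfigured router | latency alert, ¬DDoS attack) ≈ 0.904

Under noisy-OR, P(latency alert | causes) = 1 − (1−0.046)·∏(1−qᵢ) over the active causes.
By total probability over both values of misconfigured router:
  P(latency alert | ¬DDoS attack) = 0.046·0.67 + 0.87598·0.33
        = 0.030820 + 0.289073 = 0.319893
Configurations with misconfigured router contribute 0.289073, so
  P(misconfigured router | latency alert, ¬DDoS attack) = 0.289073 / 0.319893 ≈ 0.904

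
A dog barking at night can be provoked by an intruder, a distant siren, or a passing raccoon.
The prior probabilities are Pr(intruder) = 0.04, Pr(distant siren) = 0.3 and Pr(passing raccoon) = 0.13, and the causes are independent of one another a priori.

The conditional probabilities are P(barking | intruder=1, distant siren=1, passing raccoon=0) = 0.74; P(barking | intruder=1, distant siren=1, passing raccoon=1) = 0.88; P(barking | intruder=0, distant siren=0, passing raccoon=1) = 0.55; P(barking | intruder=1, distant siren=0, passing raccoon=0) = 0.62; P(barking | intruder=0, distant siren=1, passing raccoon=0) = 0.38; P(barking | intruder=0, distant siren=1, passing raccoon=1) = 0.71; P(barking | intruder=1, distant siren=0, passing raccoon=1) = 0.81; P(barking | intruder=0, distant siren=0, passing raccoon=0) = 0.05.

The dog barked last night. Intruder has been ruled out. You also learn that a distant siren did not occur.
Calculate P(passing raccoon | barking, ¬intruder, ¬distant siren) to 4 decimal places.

P(passing raccoon | barking, ¬intruder, ¬distant siren) ≈ 0.6217

P(barking | ¬intruder, ¬distant siren) = 0.05×0.87 + 0.55×0.13 = 0.043500 + 0.071500 = 0.115000
Of this, 0.071500 comes from 0.55×0.13 (the passing raccoon=true cases).
Hence the posterior is 0.071500/0.115000 ≈ 0.6217.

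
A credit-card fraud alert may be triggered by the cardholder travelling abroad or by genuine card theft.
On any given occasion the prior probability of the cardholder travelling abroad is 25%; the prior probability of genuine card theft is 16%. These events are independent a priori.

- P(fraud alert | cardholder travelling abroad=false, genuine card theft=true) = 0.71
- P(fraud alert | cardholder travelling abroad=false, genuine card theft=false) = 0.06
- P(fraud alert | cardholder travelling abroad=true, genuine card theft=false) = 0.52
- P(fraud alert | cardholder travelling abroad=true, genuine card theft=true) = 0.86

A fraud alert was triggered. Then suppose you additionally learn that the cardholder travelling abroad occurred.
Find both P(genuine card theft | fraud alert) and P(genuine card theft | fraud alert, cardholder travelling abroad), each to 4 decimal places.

For the numerator, keep only genuine card theft=true terms: 0.085200 + 0.034400 = 0.119600
Denominator P(fraud alert): 0.06·0.75·0.84 + 0.71·0.75·0.16 + 0.52·0.25·0.84 + 0.86·0.25·0.16 = 0.266600
Posterior = 0.119600 / 0.266600 ≈ 0.4486

Now also conditioning on cardholder travelling abroad=true:
Enumerate both values of genuine card theft and weight by the priors:
  P(fraud alert | cardholder travelling abroad) = 0.52*0.84 + 0.86*0.16
        = 0.436800 + 0.137600 = 0.574400
Keeping only the genuine card theft-present terms gives 0.137600, so
  P(genuine card theft | fraud alert, cardholder travelling abroad) = 0.137600 / 0.574400 ≈ 0.2396
This is intercausal reasoning (explaining away): once cardholder travelling abroad accounts for the fraud alert, genuine card theft becomes less likely.

P(genuine card theft | fraud alert) ≈ 0.4486; P(genuine card theft | fraud alert, cardholder travelling abroad) ≈ 0.2396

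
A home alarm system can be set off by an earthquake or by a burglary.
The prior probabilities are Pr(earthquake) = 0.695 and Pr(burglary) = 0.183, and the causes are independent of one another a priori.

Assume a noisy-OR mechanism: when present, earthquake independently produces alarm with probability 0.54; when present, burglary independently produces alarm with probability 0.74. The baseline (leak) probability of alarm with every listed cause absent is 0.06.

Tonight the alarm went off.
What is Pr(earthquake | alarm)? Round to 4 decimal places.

Under noisy-OR, P(alarm | causes) = 1 − (1−0.06)·∏(1−qᵢ) over the active causes.
Weight on earthquake=true, given the evidence: 0.322292 + 0.112886 = 0.435178
The normalizing constant is 0.06*0.305*0.817 + 0.7556*0.305*0.183 + 0.5676*0.695*0.817 + 0.887576*0.695*0.183 = 0.492303
P(earthquake | alarm) = 0.435178/0.492303 ≈ 0.8840

Pr(earthquake | alarm) ≈ 0.8840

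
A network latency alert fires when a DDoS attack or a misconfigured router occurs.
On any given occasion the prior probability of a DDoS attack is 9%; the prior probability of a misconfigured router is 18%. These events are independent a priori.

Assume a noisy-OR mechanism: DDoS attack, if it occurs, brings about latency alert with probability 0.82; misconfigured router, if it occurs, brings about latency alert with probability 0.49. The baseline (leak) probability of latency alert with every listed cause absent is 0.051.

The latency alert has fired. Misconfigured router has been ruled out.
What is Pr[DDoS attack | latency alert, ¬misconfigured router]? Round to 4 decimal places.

Under noisy-OR, P(latency alert | causes) = 1 − (1−0.051)·∏(1−qᵢ) over the active causes.
Sum P(latency alert|·) weighted by the priors over both values of DDoS attack:
  P(latency alert | ¬misconfigured router) = 0.051*0.91 + 0.82918*0.09
        = 0.046410 + 0.074626 = 0.121036
Configurations with DDoS attack contribute 0.074626, so
  P(DDoS attack | latency alert, ¬misconfigured router) = 0.074626 / 0.121036 ≈ 0.6166

Pr[DDoS attack | latency alert, ¬misconfigured router] ≈ 0.6166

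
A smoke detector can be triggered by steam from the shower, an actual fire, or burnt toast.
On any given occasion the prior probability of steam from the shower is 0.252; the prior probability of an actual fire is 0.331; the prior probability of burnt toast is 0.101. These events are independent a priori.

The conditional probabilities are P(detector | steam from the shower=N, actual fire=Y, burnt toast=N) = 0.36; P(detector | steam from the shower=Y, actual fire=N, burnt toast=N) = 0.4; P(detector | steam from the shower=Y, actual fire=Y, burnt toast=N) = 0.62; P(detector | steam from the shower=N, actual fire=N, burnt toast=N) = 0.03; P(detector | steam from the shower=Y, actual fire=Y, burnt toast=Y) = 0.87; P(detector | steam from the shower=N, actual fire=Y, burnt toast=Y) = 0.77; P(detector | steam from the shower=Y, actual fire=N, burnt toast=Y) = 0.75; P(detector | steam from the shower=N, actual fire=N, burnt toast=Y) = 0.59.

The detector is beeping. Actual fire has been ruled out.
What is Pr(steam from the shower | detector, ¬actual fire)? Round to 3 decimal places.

For the numerator, keep only steam from the shower=true terms: 0.090619 + 0.019089 = 0.109708
Denominator P(detector | ¬actual fire): 0.03*0.748*0.899 + 0.59*0.748*0.101 + 0.4*0.252*0.899 + 0.75*0.252*0.101 = 0.174455
P(steam from the shower | detector, ¬actual fire) = 0.109708/0.174455 ≈ 0.629

Pr(steam from the shower | detector, ¬actual fire) ≈ 0.629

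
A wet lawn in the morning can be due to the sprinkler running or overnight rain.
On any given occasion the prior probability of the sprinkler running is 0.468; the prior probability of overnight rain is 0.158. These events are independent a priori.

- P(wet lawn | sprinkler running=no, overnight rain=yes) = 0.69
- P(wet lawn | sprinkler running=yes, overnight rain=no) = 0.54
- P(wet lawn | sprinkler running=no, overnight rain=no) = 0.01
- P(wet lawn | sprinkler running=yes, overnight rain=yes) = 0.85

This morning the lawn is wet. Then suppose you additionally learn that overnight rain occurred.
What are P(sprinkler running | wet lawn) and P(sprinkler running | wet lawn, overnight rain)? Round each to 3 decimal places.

P(sprinkler running | wet lawn) ≈ 0.815; P(sprinkler running | wet lawn, overnight rain) ≈ 0.520

Numerator (weight on configurations with sprinkler running): 0.212790 + 0.062852 = 0.275642
Denominator P(wet lawn): 0.01×0.532×0.842 + 0.69×0.532×0.158 + 0.54×0.468×0.842 + 0.85×0.468×0.158 = 0.338120
Posterior = 0.275642 / 0.338120 ≈ 0.815

With the extra evidence:
P(wet lawn | overnight rain) = 0.69*0.532 + 0.85*0.468 = 0.367080 + 0.397800 = 0.764880
Of this, 0.397800 comes from 0.85*0.468 (the sprinkler running=true cases).
P(sprinkler running | wet lawn, overnight rain) = 0.397800 / 0.764880 ≈ 0.520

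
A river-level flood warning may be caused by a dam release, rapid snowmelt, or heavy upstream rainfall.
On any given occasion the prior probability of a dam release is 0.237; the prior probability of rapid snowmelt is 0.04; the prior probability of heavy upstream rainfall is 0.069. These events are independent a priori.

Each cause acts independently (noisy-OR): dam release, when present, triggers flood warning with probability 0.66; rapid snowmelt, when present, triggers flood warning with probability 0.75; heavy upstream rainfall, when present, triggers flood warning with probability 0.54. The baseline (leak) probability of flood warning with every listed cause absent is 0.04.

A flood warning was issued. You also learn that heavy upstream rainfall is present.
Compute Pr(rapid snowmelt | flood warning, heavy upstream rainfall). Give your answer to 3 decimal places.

Pr(rapid snowmelt | flood warning, heavy upstream rainfall) ≈ 0.057

Under noisy-OR, P(flood warning | causes) = 1 − (1−0.04)·∏(1−qᵢ) over the active causes.
Enumerate the 4 (dam release, rapid snowmelt) configurations and weight by the priors:
  P(flood warning | heavy upstream rainfall) = 0.5584·0.763·0.96 + 0.8896·0.763·0.04 + 0.849856·0.237·0.96 + 0.962464·0.237·0.04
        = 0.409017 + 0.027151 + 0.193359 + 0.009124 = 0.638651
Keeping only the rapid snowmelt-present terms gives 0.036275, so
  P(rapid snowmelt | flood warning, heavy upstream rainfall) = 0.036275 / 0.638651 ≈ 0.057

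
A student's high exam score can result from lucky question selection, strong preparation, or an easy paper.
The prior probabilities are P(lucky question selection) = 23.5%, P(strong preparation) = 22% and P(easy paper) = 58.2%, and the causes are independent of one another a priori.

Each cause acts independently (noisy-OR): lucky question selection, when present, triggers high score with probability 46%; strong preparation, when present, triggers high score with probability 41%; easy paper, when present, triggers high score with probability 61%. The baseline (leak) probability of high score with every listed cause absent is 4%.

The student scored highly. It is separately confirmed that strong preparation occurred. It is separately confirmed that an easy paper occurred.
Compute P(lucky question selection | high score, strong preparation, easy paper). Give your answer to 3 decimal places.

P(lucky question selection | high score, strong preparation, easy paper) ≈ 0.258

Under noisy-OR, P(high score | causes) = 1 − (1−0.04)·∏(1−qᵢ) over the active causes.
P(high score | strong preparation, easy paper) = 0.779104×0.765 + 0.880716×0.235 = 0.596015 + 0.206968 = 0.802983
The lucky question selection-present share is 0.880716×0.235 = 0.206968.
So P(lucky question selection | high score, strong preparation, easy paper) = 0.206968/0.802983 ≈ 0.258.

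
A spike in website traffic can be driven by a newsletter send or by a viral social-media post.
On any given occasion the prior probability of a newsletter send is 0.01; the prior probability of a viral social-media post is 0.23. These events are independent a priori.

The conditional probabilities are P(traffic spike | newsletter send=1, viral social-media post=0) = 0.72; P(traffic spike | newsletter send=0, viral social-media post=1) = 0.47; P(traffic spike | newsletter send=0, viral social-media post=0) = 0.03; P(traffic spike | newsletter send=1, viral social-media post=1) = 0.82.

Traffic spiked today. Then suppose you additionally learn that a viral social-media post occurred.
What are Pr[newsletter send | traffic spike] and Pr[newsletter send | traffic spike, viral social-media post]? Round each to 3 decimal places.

Enumerate the 4 (newsletter send, viral social-media post) configurations and weight by the priors:
  P(traffic spike) = 0.03*0.99*0.77 + 0.47*0.99*0.23 + 0.72*0.01*0.77 + 0.82*0.01*0.23
        = 0.022869 + 0.107019 + 0.005544 + 0.001886 = 0.137318
Configurations with newsletter send contribute 0.007430, so
  P(newsletter send | traffic spike) = 0.007430 / 0.137318 ≈ 0.054

With the extra evidence:
Sum P(traffic spike|·) weighted by the priors over both values of newsletter send:
  P(traffic spike | viral social-media post) = 0.47×0.99 + 0.82×0.01
        = 0.465300 + 0.008200 = 0.473500
Configurations with newsletter send contribute 0.008200, so
  P(newsletter send | traffic spike, viral social-media post) = 0.008200 / 0.473500 ≈ 0.017
This is intercausal reasoning (explaining away): once viral social-media post accounts for the traffic spike, newsletter send becomes less likely.

Pr[newsletter send | traffic spike] ≈ 0.054; Pr[newsletter send | traffic spike, viral social-media post] ≈ 0.017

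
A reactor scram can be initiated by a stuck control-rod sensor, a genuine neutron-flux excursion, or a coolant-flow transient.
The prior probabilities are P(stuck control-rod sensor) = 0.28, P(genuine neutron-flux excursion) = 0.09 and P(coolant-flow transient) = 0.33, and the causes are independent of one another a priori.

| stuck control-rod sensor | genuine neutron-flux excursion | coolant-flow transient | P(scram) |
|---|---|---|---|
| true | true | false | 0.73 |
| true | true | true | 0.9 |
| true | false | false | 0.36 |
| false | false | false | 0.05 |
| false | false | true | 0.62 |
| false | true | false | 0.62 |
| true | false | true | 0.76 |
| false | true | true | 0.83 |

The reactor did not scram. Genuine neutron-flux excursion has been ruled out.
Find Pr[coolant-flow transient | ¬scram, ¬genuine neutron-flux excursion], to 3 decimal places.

Pr[coolant-flow transient | ¬scram, ¬genuine neutron-flux excursion] ≈ 0.163

Numerator (weight on configurations with coolant-flow transient): 0.090288 + 0.022176 = 0.112464
Normalizer over all consistent configurations: 0.95×0.72×0.67 + 0.38×0.72×0.33 + 0.64×0.28×0.67 + 0.24×0.28×0.33 = 0.690808
Posterior = 0.112464 / 0.690808 ≈ 0.163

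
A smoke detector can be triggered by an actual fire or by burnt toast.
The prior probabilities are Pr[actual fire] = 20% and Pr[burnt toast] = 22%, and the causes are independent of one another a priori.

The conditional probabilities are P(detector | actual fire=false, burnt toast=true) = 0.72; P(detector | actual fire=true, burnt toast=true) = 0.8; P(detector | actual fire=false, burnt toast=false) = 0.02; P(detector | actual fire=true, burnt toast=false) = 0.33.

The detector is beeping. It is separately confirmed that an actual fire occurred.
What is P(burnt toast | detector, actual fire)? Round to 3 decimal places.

P(burnt toast | detector, actual fire) ≈ 0.406

P(detector | actual fire) = 0.33·0.78 + 0.8·0.22 = 0.257400 + 0.176000 = 0.433400
The burnt toast-present share is 0.8·0.22 = 0.176000.
Hence the posterior is 0.176000/0.433400 ≈ 0.406.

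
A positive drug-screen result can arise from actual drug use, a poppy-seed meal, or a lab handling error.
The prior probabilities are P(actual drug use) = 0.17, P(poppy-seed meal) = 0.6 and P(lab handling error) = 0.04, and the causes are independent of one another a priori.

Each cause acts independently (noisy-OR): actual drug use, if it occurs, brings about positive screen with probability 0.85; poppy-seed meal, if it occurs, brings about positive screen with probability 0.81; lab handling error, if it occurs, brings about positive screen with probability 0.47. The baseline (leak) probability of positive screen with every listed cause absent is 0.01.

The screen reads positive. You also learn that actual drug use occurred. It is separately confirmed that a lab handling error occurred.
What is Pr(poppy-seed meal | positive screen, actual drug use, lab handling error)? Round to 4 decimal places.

Under noisy-OR, P(positive screen | causes) = 1 − (1−0.01)·∏(1−qᵢ) over the active causes.
Weight on poppy-seed meal=true, given the evidence: 0.985046·0.6 = 0.591028
Denominator P(positive screen | actual drug use, lab handling error): 0.921295·0.4 + 0.985046·0.6 = 0.959546
P(poppy-seed meal | positive screen, actual drug use, lab handling error) = 0.591028/0.959546 ≈ 0.6159

Pr(poppy-seed meal | positive screen, actual drug use, lab handling error) ≈ 0.6159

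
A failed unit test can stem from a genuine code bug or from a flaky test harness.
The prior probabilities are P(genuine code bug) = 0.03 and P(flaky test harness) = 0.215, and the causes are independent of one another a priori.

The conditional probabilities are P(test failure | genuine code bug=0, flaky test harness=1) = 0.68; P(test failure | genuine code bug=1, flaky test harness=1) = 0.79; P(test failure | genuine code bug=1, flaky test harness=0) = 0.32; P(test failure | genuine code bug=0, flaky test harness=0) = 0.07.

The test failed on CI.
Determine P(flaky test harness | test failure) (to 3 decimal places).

P(test failure) = 0.07·0.97·0.785 + 0.68·0.97·0.215 + 0.32·0.03·0.785 + 0.79·0.03·0.215 = 0.053302 + 0.141814 + 0.007536 + 0.005095 = 0.207747
The flaky test harness-present share is 0.141814 + 0.005095 = 0.146909.
So P(flaky test harness | test failure) = 0.146909/0.207747 ≈ 0.707.

P(flaky test harness | test failure) ≈ 0.707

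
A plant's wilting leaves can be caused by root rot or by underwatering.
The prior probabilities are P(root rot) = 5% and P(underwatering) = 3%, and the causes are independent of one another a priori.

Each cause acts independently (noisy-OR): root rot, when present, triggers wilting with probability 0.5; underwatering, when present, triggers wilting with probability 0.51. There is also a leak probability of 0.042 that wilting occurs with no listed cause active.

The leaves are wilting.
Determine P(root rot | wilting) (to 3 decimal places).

P(root rot | wilting) ≈ 0.329

Under noisy-OR, P(wilting | causes) = 1 − (1−0.042)·∏(1−qᵢ) over the active causes.
Numerator (weight on configurations with root rot): 0.025269 + 0.001148 = 0.026417
Normalizer over all consistent configurations: 0.042×0.95×0.97 + 0.53058×0.95×0.03 + 0.521×0.05×0.97 + 0.76529×0.05×0.03 = 0.080242
Posterior = 0.026417 / 0.080242 ≈ 0.329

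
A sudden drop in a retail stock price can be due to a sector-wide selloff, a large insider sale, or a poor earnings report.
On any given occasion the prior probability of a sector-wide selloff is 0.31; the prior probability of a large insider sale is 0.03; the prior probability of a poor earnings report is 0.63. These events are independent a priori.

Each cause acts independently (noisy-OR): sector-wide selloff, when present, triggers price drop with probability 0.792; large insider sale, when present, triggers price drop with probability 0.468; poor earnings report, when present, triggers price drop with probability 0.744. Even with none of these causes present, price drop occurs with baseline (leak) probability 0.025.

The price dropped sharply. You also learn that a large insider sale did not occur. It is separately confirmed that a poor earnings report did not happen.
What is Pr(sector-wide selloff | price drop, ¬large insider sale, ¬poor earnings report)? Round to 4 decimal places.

Under noisy-OR, P(price drop | causes) = 1 − (1−0.025)·∏(1−qᵢ) over the active causes.
P(price drop | ¬large insider sale, ¬poor earnings report) = 0.025*0.69 + 0.7972*0.31 = 0.017250 + 0.247132 = 0.264382
Restricting to configurations with sector-wide selloff present: 0.7972*0.31 = 0.247132.
P(sector-wide selloff | price drop, ¬large insider sale, ¬poor earnings report) = 0.247132 / 0.264382 ≈ 0.9348

Pr(sector-wide selloff | price drop, ¬large insider sale, ¬poor earnings report) ≈ 0.9348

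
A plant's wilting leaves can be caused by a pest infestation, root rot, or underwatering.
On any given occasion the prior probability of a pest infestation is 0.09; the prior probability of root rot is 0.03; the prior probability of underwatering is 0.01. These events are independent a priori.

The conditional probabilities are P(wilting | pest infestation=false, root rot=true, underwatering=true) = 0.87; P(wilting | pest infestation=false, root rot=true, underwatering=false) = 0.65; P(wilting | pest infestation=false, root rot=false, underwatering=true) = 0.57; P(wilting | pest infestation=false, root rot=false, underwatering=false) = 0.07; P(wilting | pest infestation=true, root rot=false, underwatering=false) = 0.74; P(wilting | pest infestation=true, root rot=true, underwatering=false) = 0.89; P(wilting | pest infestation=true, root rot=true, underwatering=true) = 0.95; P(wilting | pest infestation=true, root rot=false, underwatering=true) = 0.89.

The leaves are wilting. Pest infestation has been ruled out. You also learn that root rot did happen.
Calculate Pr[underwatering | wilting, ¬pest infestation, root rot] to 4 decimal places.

Pr[underwatering | wilting, ¬pest infestation, root rot] ≈ 0.0133

For the numerator, keep only underwatering=true terms: 0.87*0.01 = 0.008700
The normalizing constant is 0.65*0.99 + 0.87*0.01 = 0.652200
Posterior = 0.008700 / 0.652200 ≈ 0.0133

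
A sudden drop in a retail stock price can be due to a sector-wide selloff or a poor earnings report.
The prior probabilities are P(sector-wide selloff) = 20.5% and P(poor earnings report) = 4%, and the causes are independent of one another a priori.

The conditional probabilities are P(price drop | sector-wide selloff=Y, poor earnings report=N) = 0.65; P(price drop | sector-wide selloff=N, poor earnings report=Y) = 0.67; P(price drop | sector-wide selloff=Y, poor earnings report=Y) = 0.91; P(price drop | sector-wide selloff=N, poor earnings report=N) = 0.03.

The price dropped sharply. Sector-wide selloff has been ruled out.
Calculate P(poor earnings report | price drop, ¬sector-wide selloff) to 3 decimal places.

P(poor earnings report | price drop, ¬sector-wide selloff) ≈ 0.482

For the numerator, keep only poor earnings report=true terms: 0.67·0.04 = 0.026800
Denominator P(price drop | ¬sector-wide selloff): 0.03·0.96 + 0.67·0.04 = 0.055600
Posterior = 0.026800 / 0.055600 ≈ 0.482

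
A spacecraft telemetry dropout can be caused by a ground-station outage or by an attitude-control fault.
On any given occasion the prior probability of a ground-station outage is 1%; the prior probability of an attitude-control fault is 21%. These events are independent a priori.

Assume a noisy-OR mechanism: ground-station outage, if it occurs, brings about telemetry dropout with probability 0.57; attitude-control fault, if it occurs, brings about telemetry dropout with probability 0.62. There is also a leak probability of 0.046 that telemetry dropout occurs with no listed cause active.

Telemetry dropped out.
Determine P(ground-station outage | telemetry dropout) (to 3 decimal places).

Under noisy-OR, P(telemetry dropout | causes) = 1 − (1−0.046)·∏(1−qᵢ) over the active causes.
P(telemetry dropout) = 0.046*0.99*0.79 + 0.63748*0.99*0.21 + 0.58978*0.01*0.79 + 0.844116*0.01*0.21 = 0.035977 + 0.132532 + 0.004659 + 0.001773 = 0.174941
Restricting to configurations with ground-station outage present: 0.004659 + 0.001773 = 0.006432.
Hence the posterior is 0.006432/0.174941 ≈ 0.037.

P(ground-station outage | telemetry dropout) ≈ 0.037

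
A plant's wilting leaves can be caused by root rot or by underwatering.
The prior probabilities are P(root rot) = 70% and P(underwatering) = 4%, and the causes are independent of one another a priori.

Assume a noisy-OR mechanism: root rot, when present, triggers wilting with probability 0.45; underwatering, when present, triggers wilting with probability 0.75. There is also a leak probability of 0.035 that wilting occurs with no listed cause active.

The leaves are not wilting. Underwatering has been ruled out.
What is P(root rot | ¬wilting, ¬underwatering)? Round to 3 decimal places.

P(root rot | ¬wilting, ¬underwatering) ≈ 0.562

Under noisy-OR, P(wilting | causes) = 1 − (1−0.035)·∏(1−qᵢ) over the active causes.
Numerator (weight on configurations with root rot): 0.53075*0.7 = 0.371525
The normalizing constant is 0.965*0.3 + 0.53075*0.7 = 0.661025
Posterior = 0.371525 / 0.661025 ≈ 0.562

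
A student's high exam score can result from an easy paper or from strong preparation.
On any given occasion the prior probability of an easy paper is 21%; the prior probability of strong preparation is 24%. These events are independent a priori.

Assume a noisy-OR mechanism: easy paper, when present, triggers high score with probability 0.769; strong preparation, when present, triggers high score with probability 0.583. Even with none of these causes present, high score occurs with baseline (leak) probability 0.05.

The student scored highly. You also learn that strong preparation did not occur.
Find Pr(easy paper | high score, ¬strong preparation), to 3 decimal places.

Under noisy-OR, P(high score | causes) = 1 − (1−0.05)·∏(1−qᵢ) over the active causes.
For the numerator, keep only easy paper=true terms: 0.78055*0.21 = 0.163915
Normalizer over all consistent configurations: 0.05*0.79 + 0.78055*0.21 = 0.203415
P(easy paper | high score, ¬strong preparation) = 0.163915/0.203415 ≈ 0.806

Pr(easy paper | high score, ¬strong preparation) ≈ 0.806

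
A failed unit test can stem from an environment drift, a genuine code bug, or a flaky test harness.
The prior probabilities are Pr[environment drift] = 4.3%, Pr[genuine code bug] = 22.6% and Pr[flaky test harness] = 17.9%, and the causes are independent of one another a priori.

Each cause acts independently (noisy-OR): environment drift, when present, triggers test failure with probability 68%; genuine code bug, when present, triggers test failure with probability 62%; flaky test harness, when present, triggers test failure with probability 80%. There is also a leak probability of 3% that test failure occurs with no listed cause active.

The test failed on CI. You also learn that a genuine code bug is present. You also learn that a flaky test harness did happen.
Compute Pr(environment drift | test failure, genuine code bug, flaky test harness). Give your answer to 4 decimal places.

Pr(environment drift | test failure, genuine code bug, flaky test harness) ≈ 0.0452

Under noisy-OR, P(test failure | causes) = 1 − (1−0.03)·∏(1−qᵢ) over the active causes.
Weight on environment drift=true, given the evidence: 0.97641×0.043 = 0.041986
The normalizing constant is 0.92628×0.957 + 0.97641×0.043 = 0.928436
P(environment drift | test failure, genuine code bug, flaky test harness) = 0.041986/0.928436 ≈ 0.0452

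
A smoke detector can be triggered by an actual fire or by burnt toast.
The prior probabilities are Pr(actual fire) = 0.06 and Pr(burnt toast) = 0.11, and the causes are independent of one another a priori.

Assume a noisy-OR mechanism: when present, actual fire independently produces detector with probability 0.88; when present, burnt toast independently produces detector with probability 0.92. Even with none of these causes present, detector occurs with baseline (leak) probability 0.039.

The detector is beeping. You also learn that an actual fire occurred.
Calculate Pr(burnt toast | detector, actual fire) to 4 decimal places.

Pr(burnt toast | detector, actual fire) ≈ 0.1216

Under noisy-OR, P(detector | causes) = 1 − (1−0.039)·∏(1−qᵢ) over the active causes.
Numerator (weight on configurations with burnt toast): 0.990774·0.11 = 0.108985
The normalizing constant is 0.88468·0.89 + 0.990774·0.11 = 0.896350
P(burnt toast | detector, actual fire) = 0.108985/0.896350 ≈ 0.1216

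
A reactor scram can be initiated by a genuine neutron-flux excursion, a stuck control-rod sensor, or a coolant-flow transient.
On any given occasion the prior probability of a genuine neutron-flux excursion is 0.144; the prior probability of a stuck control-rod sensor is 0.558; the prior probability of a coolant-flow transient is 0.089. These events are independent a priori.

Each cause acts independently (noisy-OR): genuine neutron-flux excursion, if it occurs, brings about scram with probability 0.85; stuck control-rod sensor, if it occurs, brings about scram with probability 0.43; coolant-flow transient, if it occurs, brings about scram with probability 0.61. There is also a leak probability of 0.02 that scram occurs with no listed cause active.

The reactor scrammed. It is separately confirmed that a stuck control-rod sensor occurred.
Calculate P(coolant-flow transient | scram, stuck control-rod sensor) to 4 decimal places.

Under noisy-OR, P(scram | causes) = 1 − (1−0.02)·∏(1−qᵢ) over the active causes.
Sum P(scram|·) weighted by the priors over the 4 (genuine neutron-flux excursion, coolant-flow transient) configurations:
  P(scram | stuck control-rod sensor) = 0.4414×0.856×0.911 + 0.782146×0.856×0.089 + 0.91621×0.144×0.911 + 0.967322×0.144×0.089
        = 0.344211 + 0.059587 + 0.120192 + 0.012397 = 0.536387
The terms with coolant-flow transient present sum to 0.071984, so
  P(coolant-flow transient | scram, stuck control-rod sensor) = 0.071984 / 0.536387 ≈ 0.1342

P(coolant-flow transient | scram, stuck control-rod sensor) ≈ 0.1342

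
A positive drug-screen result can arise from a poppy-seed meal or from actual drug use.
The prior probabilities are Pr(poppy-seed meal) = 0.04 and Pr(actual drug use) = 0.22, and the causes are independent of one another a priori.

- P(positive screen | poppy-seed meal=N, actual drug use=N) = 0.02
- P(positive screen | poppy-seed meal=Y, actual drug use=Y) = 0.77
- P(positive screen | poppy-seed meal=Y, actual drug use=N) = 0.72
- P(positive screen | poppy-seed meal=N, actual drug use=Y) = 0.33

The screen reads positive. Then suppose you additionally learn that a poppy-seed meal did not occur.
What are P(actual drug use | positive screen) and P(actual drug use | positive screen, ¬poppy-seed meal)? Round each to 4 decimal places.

P(actual drug use | positive screen) ≈ 0.6713; P(actual drug use | positive screen, ¬poppy-seed meal) ≈ 0.8231

Weight on actual drug use=true, given the evidence: 0.069696 + 0.006776 = 0.076472
The normalizing constant is 0.02*0.96*0.78 + 0.33*0.96*0.22 + 0.72*0.04*0.78 + 0.77*0.04*0.22 = 0.113912
Posterior = 0.076472 / 0.113912 ≈ 0.6713

With the extra evidence:
P(positive screen | ¬poppy-seed meal) = 0.02×0.78 + 0.33×0.22 = 0.015600 + 0.072600 = 0.088200
The actual drug use-present share is 0.33×0.22 = 0.072600.
Hence the posterior is 0.072600/0.088200 ≈ 0.8231.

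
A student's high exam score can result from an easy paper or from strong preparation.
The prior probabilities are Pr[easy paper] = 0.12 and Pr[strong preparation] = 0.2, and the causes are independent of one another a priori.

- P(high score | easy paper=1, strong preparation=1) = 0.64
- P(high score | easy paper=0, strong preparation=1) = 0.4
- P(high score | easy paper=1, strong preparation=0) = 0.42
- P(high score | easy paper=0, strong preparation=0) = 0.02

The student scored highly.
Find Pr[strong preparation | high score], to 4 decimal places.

Pr[strong preparation | high score] ≈ 0.6119

Sum P(high score|·) weighted by the priors over the 4 (easy paper, strong preparation) configurations:
  P(high score) = 0.02·0.88·0.8 + 0.4·0.88·0.2 + 0.42·0.12·0.8 + 0.64·0.12·0.2
        = 0.014080 + 0.070400 + 0.040320 + 0.015360 = 0.140160
Keeping only the strong preparation-present terms gives 0.085760, so
  P(strong preparation | high score) = 0.085760 / 0.140160 ≈ 0.6119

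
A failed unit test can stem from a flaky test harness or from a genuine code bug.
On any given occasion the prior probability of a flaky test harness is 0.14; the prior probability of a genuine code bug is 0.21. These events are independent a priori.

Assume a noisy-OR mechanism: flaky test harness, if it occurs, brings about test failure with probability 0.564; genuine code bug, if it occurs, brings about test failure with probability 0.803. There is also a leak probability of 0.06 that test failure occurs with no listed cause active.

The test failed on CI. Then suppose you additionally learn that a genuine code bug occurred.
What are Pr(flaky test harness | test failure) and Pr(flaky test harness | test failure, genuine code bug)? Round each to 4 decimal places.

Pr(flaky test harness | test failure) ≈ 0.3294; Pr(flaky test harness | test failure, genuine code bug) ≈ 0.1552

Under noisy-OR, P(test failure | causes) = 1 − (1−0.06)·∏(1−qᵢ) over the active causes.
By total probability over the 4 (flaky test harness, genuine code bug) configurations:
  P(test failure) = 0.06×0.86×0.79 + 0.81482×0.86×0.21 + 0.59016×0.14×0.79 + 0.919262×0.14×0.21
        = 0.040764 + 0.147156 + 0.065272 + 0.027026 = 0.280218
The terms with flaky test harness present sum to 0.092298, so
  P(flaky test harness | test failure) = 0.092298 / 0.280218 ≈ 0.3294

With the extra evidence:
P(test failure | genuine code bug) = 0.81482·0.86 + 0.919262·0.14 = 0.700745 + 0.128697 = 0.829442
Of this, 0.128697 comes from 0.919262·0.14 (the flaky test harness=true cases).
Hence the posterior is 0.128697/0.829442 ≈ 0.1552.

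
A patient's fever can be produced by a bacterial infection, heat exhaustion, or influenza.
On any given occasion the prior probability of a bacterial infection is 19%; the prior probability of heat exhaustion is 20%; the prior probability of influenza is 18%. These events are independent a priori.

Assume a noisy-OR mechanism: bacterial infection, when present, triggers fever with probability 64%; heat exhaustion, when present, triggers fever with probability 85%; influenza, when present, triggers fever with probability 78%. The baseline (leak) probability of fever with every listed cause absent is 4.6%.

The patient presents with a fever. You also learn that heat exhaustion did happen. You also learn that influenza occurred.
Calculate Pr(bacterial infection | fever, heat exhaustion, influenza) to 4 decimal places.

Pr(bacterial infection | fever, heat exhaustion, influenza) ≈ 0.1932

Under noisy-OR, P(fever | causes) = 1 − (1−0.046)·∏(1−qᵢ) over the active causes.
P(fever | heat exhaustion, influenza) = 0.968518×0.81 + 0.988666×0.19 = 0.784500 + 0.187847 = 0.972347
The bacterial infection-present share is 0.988666×0.19 = 0.187847.
P(bacterial infection | fever, heat exhaustion, influenza) = 0.187847 / 0.972347 ≈ 0.1932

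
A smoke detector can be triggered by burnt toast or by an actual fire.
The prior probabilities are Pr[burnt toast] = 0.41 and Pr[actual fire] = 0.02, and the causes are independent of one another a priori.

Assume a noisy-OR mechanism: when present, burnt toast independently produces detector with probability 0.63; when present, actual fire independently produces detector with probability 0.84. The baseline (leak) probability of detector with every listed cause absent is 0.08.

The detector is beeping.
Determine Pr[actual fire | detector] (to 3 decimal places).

Under noisy-OR, P(detector | causes) = 1 − (1−0.08)·∏(1−qᵢ) over the active causes.
Enumerate the 4 (burnt toast, actual fire) configurations and weight by the priors:
  P(detector) = 0.08*0.59*0.98 + 0.8528*0.59*0.02 + 0.6596*0.41*0.98 + 0.945536*0.41*0.02
        = 0.046256 + 0.010063 + 0.265027 + 0.007753 = 0.329099
Configurations with actual fire contribute 0.017816, so
  P(actual fire | detector) = 0.017816 / 0.329099 ≈ 0.054

Pr[actual fire | detector] ≈ 0.054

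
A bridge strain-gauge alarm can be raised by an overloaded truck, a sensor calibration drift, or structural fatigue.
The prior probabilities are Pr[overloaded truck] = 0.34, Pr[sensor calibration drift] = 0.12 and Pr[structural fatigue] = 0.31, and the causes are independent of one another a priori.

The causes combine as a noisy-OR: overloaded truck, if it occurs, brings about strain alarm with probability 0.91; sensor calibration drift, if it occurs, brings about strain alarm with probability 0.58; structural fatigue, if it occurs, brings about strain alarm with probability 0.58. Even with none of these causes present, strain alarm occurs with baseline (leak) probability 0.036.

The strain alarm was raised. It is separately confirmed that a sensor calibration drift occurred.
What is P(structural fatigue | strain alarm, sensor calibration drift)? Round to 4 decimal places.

Under noisy-OR, P(strain alarm | causes) = 1 − (1−0.036)·∏(1−qᵢ) over the active causes.
Numerator (weight on configurations with structural fatigue): 0.169808 + 0.103787 = 0.273595
Normalizer over all consistent configurations: 0.59512×0.66×0.69 + 0.82995×0.66×0.31 + 0.963561×0.34×0.69 + 0.984696×0.34×0.31 = 0.770664
Posterior = 0.273595 / 0.770664 ≈ 0.3550

P(structural fatigue | strain alarm, sensor calibration drift) ≈ 0.3550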